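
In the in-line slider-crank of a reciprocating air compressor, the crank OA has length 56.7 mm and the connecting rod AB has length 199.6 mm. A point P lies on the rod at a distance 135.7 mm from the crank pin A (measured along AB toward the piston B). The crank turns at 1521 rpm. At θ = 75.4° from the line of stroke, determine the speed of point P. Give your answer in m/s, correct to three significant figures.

ω = 159.3 rad/s.  Crank-pin speed |V_A| = rω = 9.0311 m/s, perpendicular to OA.
Rod angle: sinφ = −(r/L) sinθ ⇒ φ = -15.956°; ω_rod = −rω cosθ/√(L²−r²sin²θ) = -11.862 rad/s.
V_P = V_A + ω_rod × AP, with AP = 0.1357 m along the rod.
Components: V_Px = −rω sinθ − a·ω_rod·sinφ = -9.182 m/s;  V_Py = rω cosθ + a·ω_rod·cosφ = +0.72879 m/s.
|V_P| = √(V_Px² + V_Py²) = 9.2109 m/s.

9.21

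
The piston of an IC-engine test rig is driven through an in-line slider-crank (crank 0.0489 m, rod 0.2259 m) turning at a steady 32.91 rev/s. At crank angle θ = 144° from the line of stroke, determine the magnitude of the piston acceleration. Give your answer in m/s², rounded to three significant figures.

1550

ω = 2π·32.9 = 206.8 rad/s
x(θ) = r cosθ + √(L² − r² sin²θ); with ω constant, a = ω²·d²x/dθ².
d²x/dθ² = −r cosθ − r²(cos2θ)/√u − r⁴ sin²2θ/(4u^{3/2}),  u = L² − r² sin²θ = 0.0502047 m².
Substituting r = 0.0489 m, L = 0.2259 m, θ = 144°: d²x/dθ² = +0.036148 m.
a = ω²·d²x/dθ² = (206.8)²·(+0.036148) = +1545.6 m/s²;  |a| = 1545.6 m/s².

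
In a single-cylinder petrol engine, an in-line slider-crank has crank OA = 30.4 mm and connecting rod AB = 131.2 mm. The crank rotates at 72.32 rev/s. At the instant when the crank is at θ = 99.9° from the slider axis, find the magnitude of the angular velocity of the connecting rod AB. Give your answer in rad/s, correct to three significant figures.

18.6

ω = 454.4 rad/s (converted from 72.32 rev/s).
The rod makes angle φ with the slider axis where L sinφ = r sinθ; differentiating, L cosφ·φ̇ = r ω cosθ.
L cosφ = √(L² − r² sin²θ) = 0.12774 m.
|ω_rod| = r ω |cosθ| / √(L² − r² sin²θ) = 0.0304·454.4·0.17193/0.12774 = 18.593 rad/s.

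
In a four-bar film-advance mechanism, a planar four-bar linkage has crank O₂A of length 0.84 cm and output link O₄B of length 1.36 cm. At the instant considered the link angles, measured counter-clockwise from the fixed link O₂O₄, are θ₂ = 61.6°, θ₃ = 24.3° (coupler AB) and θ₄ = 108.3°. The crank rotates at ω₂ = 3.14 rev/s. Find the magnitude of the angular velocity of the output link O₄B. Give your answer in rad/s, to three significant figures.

ω₂ = 19.73 rad/s (from 3.14 rev/s).
Differentiating the loop-closure r₂e^{iθ₂}+r₃e^{iθ₃}=r₁+r₄e^{iθ₄} gives r₂ω₂e^{iθ₂}+r₃ω₃e^{iθ₃}=r₄ω₄e^{iθ₄}.
Eliminating the other unknown: ω₄ = r₂ω₂ sin(θ₂−θ₃) / [r₄ sin(θ₄−θ₃)].
Numerator sine = +0.60599; denominator sine = +0.99452.
Result = 0.0084·19.73·(+0.60599) / (0.0136·(+0.99452)) = +7.4251 rad/s; magnitude 7.4251 rad/s.

7.43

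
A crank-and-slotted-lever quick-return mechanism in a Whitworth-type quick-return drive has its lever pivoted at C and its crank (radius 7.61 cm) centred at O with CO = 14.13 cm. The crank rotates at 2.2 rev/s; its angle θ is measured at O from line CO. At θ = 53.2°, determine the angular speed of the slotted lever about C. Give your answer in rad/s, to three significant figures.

ω = 13.82 rad/s (from 2.2 rev/s).
Crank pin A relative to C: A = (d + r cosθ, r sinθ); lever angle φ = atan2(r sinθ, d + r cosθ).
Differentiating tanφ: φ̇ = rω(d cosθ + r)/(d² + r² + 2dr cosθ).
d² + r² + 2dr cosθ = |CA|² = 0.0386394 m²;  d cosθ + r = +0.16074 m.
|ω_lever| = |0.0761·13.82·+0.16074| / 0.0386394 = 4.3761 rad/s.

4.38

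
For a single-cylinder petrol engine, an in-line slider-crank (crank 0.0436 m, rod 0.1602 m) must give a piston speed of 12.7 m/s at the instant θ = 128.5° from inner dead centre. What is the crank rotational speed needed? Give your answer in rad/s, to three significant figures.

450

For an in-line slider-crank, |v_piston| = rω|sinθ|·[1 + r cosθ/√(L² − r² sin²θ)].
With r = 0.0436 m, L = 0.1602 m, θ = 128.5°: the bracketed kinematic factor |dx/dθ| = 0.028205 m.
ω = v/|dx/dθ| = 12.7/0.028205 = 450.28 rad/s.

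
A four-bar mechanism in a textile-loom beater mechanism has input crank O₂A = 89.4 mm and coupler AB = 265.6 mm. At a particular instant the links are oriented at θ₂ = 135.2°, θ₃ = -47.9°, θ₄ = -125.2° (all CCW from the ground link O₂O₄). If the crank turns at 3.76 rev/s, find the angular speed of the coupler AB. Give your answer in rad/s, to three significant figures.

ω₂ = 23.62 rad/s (from 3.76 rev/s).
Differentiating the loop-closure r₂e^{iθ₂}+r₃e^{iθ₃}=r₁+r₄e^{iθ₄} gives r₂ω₂e^{iθ₂}+r₃ω₃e^{iθ₃}=r₄ω₄e^{iθ₄}.
Eliminating the other unknown: ω₃ = r₂ω₂ sin(θ₄−θ₂) / [r₃ sin(θ₃−θ₄)].
Numerator sine = +0.98600; denominator sine = +0.97553.
Result = 0.0894·23.62·(+0.98600) / (0.2656·(+0.97553)) = +8.0373 rad/s; magnitude 8.0373 rad/s.

8.04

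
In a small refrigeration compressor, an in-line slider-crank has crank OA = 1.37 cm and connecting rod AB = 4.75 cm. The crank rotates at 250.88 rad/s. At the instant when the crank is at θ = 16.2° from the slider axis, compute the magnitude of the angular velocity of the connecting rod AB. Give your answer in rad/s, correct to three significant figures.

ω = 250.9 rad/s
The rod makes angle φ with the slider axis where L sinφ = r sinθ; differentiating, L cosφ·φ̇ = r ω cosθ.
L cosφ = √(L² − r² sin²θ) = 0.047346 m.
|ω_rod| = r ω |cosθ| / √(L² − r² sin²θ) = 0.0137·250.9·0.96029/0.047346 = 69.712 rad/s.

69.7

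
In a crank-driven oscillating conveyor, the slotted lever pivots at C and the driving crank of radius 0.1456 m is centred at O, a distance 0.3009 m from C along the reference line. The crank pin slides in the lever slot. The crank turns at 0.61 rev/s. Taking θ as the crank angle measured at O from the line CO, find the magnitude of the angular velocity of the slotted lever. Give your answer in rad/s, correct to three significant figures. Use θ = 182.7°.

3.57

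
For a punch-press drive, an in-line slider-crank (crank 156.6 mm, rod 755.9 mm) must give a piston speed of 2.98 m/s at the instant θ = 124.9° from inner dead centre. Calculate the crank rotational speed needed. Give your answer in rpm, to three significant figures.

252

For an in-line slider-crank, |v_piston| = rω|sinθ|·[1 + r cosθ/√(L² − r² sin²θ)].
With r = 0.1566 m, L = 0.7559 m, θ = 124.9°: the bracketed kinematic factor |dx/dθ| = 0.11299 m.
ω = v/|dx/dθ| = 2.98/0.11299 = 26.375 rad/s.
N = 60ω/(2π) = 251.86 rpm.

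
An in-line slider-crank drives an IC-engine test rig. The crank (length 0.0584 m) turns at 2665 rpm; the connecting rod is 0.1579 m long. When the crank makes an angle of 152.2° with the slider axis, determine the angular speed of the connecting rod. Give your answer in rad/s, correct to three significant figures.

92.7

ω = 279.1 rad/s (converted from 2665 rpm).
The rod makes angle φ with the slider axis where L sinφ = r sinθ; differentiating, L cosφ·φ̇ = r ω cosθ.
L cosφ = √(L² − r² sin²θ) = 0.15553 m.
|ω_rod| = r ω |cosθ| / √(L² − r² sin²θ) = 0.0584·279.1·0.88458/0.15553 = 92.694 rad/s.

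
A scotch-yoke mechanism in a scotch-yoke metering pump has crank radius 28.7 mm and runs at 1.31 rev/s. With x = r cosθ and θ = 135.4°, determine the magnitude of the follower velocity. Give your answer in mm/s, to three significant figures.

166

ω = 8.231 rad/s (from 1.31 rev/s).
x = r cosθ ⇒ ẋ = −rω sinθ.
|v| = rω|sinθ| = 0.0287·8.231·|sin 135.4°| = 0.16587 m/s = 165.87 mm/s.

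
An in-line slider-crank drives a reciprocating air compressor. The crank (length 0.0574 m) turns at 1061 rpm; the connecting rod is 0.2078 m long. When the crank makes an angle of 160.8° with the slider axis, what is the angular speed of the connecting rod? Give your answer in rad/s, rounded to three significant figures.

29.1

ω = 111.1 rad/s (converted from 1061 rpm).
The rod makes angle φ with the slider axis where L sinφ = r sinθ; differentiating, L cosφ·φ̇ = r ω cosθ.
L cosφ = √(L² − r² sin²θ) = 0.20694 m.
|ω_rod| = r ω |cosθ| / √(L² − r² sin²θ) = 0.0574·111.1·0.94438/0.20694 = 29.104 rad/s.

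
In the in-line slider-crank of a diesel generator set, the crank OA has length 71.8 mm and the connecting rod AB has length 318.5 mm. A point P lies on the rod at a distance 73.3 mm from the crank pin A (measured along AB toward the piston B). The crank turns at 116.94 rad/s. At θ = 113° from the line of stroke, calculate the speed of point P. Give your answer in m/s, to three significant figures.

ω = 116.9 rad/s.  Crank-pin speed |V_A| = rω = 8.3963 m/s, perpendicular to OA.
Rod angle: sinφ = −(r/L) sinθ ⇒ φ = -11.977°; ω_rod = −rω cosθ/√(L²−r²sin²θ) = +10.53 rad/s.
V_P = V_A + ω_rod × AP, with AP = 0.0733 m along the rod.
Components: V_Px = −rω sinθ − a·ω_rod·sinφ = -7.5687 m/s;  V_Py = rω cosθ + a·ω_rod·cosφ = -2.5257 m/s.
|V_P| = √(V_Px² + V_Py²) = 7.979 m/s.

7.98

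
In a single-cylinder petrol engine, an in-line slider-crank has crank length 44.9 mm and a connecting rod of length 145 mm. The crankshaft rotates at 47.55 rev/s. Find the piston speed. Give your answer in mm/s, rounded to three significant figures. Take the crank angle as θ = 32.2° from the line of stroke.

9050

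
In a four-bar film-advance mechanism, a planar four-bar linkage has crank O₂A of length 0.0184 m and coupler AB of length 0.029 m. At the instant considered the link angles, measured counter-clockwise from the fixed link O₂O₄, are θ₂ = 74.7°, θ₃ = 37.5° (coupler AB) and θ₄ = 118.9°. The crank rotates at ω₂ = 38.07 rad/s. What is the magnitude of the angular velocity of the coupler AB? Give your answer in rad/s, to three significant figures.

17.0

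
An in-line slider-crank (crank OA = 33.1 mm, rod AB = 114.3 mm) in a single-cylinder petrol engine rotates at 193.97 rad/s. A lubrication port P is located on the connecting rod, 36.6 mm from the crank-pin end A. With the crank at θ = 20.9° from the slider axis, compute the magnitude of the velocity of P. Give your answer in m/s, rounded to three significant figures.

4.78

ω = 194 rad/s.  Crank-pin speed |V_A| = rω = 6.4204 m/s, perpendicular to OA.
Rod angle: sinφ = −(r/L) sinθ ⇒ φ = -5.930°; ω_rod = −rω cosθ/√(L²−r²sin²θ) = -52.758 rad/s.
V_P = V_A + ω_rod × AP, with AP = 0.0366 m along the rod.
Components: V_Px = −rω sinθ − a·ω_rod·sinφ = -2.4899 m/s;  V_Py = rω cosθ + a·ω_rod·cosφ = +4.0774 m/s.
|V_P| = √(V_Px² + V_Py²) = 4.7775 m/s.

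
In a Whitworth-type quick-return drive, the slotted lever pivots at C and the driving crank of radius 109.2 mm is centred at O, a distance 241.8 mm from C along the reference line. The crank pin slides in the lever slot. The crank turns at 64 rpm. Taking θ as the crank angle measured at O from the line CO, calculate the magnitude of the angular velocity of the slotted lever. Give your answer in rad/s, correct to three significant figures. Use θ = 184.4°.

5.44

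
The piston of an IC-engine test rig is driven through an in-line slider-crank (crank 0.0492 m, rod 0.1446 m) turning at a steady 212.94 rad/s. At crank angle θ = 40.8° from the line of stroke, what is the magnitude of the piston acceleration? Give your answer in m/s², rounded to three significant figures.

ω = 212.9 rad/s
x(θ) = r cosθ + √(L² − r² sin²θ); with ω constant, a = ω²·d²x/dθ².
d²x/dθ² = −r cosθ − r²(cos2θ)/√u − r⁴ sin²2θ/(4u^{3/2}),  u = L² − r² sin²θ = 0.0198756 m².
Substituting r = 0.0492 m, L = 0.1446 m, θ = 40.8°: d²x/dθ² = -0.040264 m.
a = ω²·d²x/dθ² = (212.9)²·(-0.040264) = -1825.7 m/s²;  |a| = 1825.7 m/s².

1830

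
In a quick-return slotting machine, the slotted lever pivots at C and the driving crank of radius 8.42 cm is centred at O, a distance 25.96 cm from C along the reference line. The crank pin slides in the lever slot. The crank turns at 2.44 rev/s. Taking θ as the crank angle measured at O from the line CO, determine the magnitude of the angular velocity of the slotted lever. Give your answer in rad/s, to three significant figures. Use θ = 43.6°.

3.31

ω = 15.33 rad/s (from 2.44 rev/s).
Crank pin A relative to C: A = (d + r cosθ, r sinθ); lever angle φ = atan2(r sinθ, d + r cosθ).
Differentiating tanφ: φ̇ = rω(d cosθ + r)/(d² + r² + 2dr cosθ).
d² + r² + 2dr cosθ = |CA|² = 0.10614 m²;  d cosθ + r = +0.2722 m.
|ω_lever| = |0.0842·15.33·+0.2722| / 0.10614 = 3.3104 rad/s.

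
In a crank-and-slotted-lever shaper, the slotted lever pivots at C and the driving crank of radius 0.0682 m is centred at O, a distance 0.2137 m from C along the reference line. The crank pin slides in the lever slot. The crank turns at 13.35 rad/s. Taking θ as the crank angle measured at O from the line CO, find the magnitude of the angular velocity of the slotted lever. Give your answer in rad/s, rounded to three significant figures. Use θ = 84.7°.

1.51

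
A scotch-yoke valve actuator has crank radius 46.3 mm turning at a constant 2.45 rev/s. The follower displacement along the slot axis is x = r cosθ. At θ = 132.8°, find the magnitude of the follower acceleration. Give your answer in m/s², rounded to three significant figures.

ω = 15.39 rad/s (from 2.45 rev/s).
x = r cosθ ⇒ ẍ = −rω² cosθ (ω constant).
|a| = rω²|cosθ| = 0.0463·(15.39)²·|cos 132.8°| = 7.4546 m/s².

7.45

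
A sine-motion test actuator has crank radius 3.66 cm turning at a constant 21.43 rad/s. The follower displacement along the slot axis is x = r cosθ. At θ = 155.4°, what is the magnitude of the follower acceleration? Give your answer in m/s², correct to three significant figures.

ω = 21.43 rad/s
x = r cosθ ⇒ ẍ = −rω² cosθ (ω constant).
|a| = rω²|cosθ| = 0.0366·(21.43)²·|cos 155.4°| = 15.283 m/s².

15.3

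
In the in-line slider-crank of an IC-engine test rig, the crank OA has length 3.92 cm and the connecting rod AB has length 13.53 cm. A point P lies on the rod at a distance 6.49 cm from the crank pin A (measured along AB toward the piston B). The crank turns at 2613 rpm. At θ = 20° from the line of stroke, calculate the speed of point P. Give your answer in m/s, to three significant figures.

6.69

ω = 273.6 rad/s.  Crank-pin speed |V_A| = rω = 10.726 m/s, perpendicular to OA.
Rod angle: sinφ = −(r/L) sinθ ⇒ φ = -5.687°; ω_rod = −rω cosθ/√(L²−r²sin²θ) = -74.866 rad/s.
V_P = V_A + ω_rod × AP, with AP = 0.0649 m along the rod.
Components: V_Px = −rω sinθ − a·ω_rod·sinφ = -4.1501 m/s;  V_Py = rω cosθ + a·ω_rod·cosφ = +5.2446 m/s.
|V_P| = √(V_Px² + V_Py²) = 6.688 m/s.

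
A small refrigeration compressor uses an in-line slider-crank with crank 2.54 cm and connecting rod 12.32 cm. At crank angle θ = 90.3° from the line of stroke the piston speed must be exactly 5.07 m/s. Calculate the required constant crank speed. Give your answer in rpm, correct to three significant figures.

For an in-line slider-crank, |v_piston| = rω|sinθ|·[1 + r cosθ/√(L² − r² sin²θ)].
With r = 0.0254 m, L = 0.1232 m, θ = 90.3°: the bracketed kinematic factor |dx/dθ| = 0.025372 m.
ω = v/|dx/dθ| = 5.07/0.025372 = 199.83 rad/s.
N = 60ω/(2π) = 1908.2 rpm.

1910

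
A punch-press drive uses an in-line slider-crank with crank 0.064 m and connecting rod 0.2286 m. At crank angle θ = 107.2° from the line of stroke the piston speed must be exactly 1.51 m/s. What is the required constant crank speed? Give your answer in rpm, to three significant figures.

258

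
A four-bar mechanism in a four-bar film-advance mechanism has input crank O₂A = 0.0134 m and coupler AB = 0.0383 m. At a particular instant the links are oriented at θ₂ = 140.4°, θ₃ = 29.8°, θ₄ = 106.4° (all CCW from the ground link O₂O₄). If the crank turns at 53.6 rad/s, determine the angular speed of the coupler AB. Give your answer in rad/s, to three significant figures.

ω₂ = 53.6 rad/s
Differentiating the loop-closure r₂e^{iθ₂}+r₃e^{iθ₃}=r₁+r₄e^{iθ₄} gives r₂ω₂e^{iθ₂}+r₃ω₃e^{iθ₃}=r₄ω₄e^{iθ₄}.
Eliminating the other unknown: ω₃ = r₂ω₂ sin(θ₄−θ₂) / [r₃ sin(θ₃−θ₄)].
Numerator sine = -0.55919; denominator sine = -0.97278.
Result = 0.0134·53.6·(-0.55919) / (0.0383·(-0.97278)) = +10.78 rad/s; magnitude 10.78 rad/s.

10.8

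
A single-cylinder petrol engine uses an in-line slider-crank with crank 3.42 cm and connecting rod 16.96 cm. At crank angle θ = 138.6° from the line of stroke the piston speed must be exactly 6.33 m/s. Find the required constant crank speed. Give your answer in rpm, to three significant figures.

For an in-line slider-crank, |v_piston| = rω|sinθ|·[1 + r cosθ/√(L² − r² sin²θ)].
With r = 0.0342 m, L = 0.1696 m, θ = 138.6°: the bracketed kinematic factor |dx/dθ| = 0.019165 m.
ω = v/|dx/dθ| = 6.33/0.019165 = 330.29 rad/s.
N = 60ω/(2π) = 3154 rpm.

3150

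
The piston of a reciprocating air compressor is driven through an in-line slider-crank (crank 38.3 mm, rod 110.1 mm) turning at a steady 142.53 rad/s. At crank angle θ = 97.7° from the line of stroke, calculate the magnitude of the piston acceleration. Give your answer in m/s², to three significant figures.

382

ω = 142.5 rad/s
x(θ) = r cosθ + √(L² − r² sin²θ); with ω constant, a = ω²·d²x/dθ².
d²x/dθ² = −r cosθ − r²(cos2θ)/√u − r⁴ sin²2θ/(4u^{3/2}),  u = L² − r² sin²θ = 0.0106815 m².
Substituting r = 0.0383 m, L = 0.1101 m, θ = 97.7°: d²x/dθ² = +0.018781 m.
a = ω²·d²x/dθ² = (142.5)²·(+0.018781) = +381.53 m/s²;  |a| = 381.53 m/s².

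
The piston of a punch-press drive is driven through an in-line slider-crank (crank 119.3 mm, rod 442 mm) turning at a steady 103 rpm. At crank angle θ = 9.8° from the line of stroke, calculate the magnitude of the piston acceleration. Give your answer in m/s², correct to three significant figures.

17.2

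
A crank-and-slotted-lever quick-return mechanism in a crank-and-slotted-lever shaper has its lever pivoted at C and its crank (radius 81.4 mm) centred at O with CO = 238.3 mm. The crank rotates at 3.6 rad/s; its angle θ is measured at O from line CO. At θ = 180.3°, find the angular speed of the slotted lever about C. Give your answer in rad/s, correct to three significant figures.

1.87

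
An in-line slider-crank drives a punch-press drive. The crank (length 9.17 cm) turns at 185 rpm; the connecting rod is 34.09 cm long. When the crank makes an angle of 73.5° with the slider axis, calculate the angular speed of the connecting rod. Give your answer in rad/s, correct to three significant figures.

1.53

ω = 19.37 rad/s (converted from 185 rpm).
The rod makes angle φ with the slider axis where L sinφ = r sinθ; differentiating, L cosφ·φ̇ = r ω cosθ.
L cosφ = √(L² − r² sin²θ) = 0.32937 m.
|ω_rod| = r ω |cosθ| / √(L² − r² sin²θ) = 0.0917·19.37·0.28402/0.32937 = 1.5319 rad/s.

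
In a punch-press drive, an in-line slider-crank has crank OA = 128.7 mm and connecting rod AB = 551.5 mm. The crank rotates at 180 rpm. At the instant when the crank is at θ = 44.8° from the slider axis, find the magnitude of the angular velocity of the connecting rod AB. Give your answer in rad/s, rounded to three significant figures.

3.16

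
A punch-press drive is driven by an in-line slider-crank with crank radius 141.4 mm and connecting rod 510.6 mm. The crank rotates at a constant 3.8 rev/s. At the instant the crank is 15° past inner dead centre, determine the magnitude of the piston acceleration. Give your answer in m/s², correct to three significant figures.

97.4

ω = 2π·3.8 = 23.88 rad/s
x(θ) = r cosθ + √(L² − r² sin²θ); with ω constant, a = ω²·d²x/dθ².
d²x/dθ² = −r cosθ − r²(cos2θ)/√u − r⁴ sin²2θ/(4u^{3/2}),  u = L² − r² sin²θ = 0.259373 m².
Substituting r = 0.1414 m, L = 0.5106 m, θ = 15°: d²x/dθ² = -0.17077 m.
a = ω²·d²x/dθ² = (23.88)²·(-0.17077) = -97.351 m/s²;  |a| = 97.351 m/s².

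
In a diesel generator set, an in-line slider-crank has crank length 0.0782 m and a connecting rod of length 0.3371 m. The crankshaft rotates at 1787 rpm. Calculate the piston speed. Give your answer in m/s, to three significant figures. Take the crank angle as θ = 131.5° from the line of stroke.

ω = 2π·1787/60 = 187.1 rad/s
For an in-line slider-crank, x = r cosθ + √(L² − r² sin²θ), so v = −rω sinθ·[1 + r cosθ/√(L² − r² sin²θ)].
With r = 0.0782 m, L = 0.3371 m, θ = 131.5°: √(L² − r² sin²θ) = 0.33197 m.
v = −0.0782·187.1·0.74896·[1 + 0.0782·-0.66262/0.33197] = -9.2494 m/s.
|v| = 9.2494 m/s.

9.25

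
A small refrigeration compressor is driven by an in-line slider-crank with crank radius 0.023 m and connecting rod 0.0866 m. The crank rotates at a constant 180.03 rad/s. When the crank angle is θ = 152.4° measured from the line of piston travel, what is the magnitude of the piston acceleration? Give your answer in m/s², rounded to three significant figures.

544

ω = 180 rad/s
x(θ) = r cosθ + √(L² − r² sin²θ); with ω constant, a = ω²·d²x/dθ².
d²x/dθ² = −r cosθ − r²(cos2θ)/√u − r⁴ sin²2θ/(4u^{3/2}),  u = L² − r² sin²θ = 0.00738601 m².
Substituting r = 0.023 m, L = 0.0866 m, θ = 152.4°: d²x/dθ² = +0.016795 m.
a = ω²·d²x/dθ² = (180)²·(+0.016795) = +544.35 m/s²;  |a| = 544.35 m/s².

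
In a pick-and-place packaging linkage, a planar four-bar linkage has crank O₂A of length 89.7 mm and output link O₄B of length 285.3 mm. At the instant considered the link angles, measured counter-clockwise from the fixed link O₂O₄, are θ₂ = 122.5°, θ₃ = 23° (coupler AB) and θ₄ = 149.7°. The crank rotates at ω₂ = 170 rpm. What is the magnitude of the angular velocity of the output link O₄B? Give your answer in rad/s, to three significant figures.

6.89

ω₂ = 17.8 rad/s (from 170 rpm).
Differentiating the loop-closure r₂e^{iθ₂}+r₃e^{iθ₃}=r₁+r₄e^{iθ₄} gives r₂ω₂e^{iθ₂}+r₃ω₃e^{iθ₃}=r₄ω₄e^{iθ₄}.
Eliminating the other unknown: ω₄ = r₂ω₂ sin(θ₂−θ₃) / [r₄ sin(θ₄−θ₃)].
Numerator sine = +0.98629; denominator sine = +0.80178.
Result = 0.0897·17.8·(+0.98629) / (0.2853·(+0.80178)) = +6.8852 rad/s; magnitude 6.8852 rad/s.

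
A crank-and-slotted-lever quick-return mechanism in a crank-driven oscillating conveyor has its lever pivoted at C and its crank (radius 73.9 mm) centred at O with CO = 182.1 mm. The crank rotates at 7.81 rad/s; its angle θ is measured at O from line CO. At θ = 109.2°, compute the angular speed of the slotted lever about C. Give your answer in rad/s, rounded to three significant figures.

0.272

ω = 7.81 rad/s
Crank pin A relative to C: A = (d + r cosθ, r sinθ); lever angle φ = atan2(r sinθ, d + r cosθ).
Differentiating tanφ: φ̇ = rω(d cosθ + r)/(d² + r² + 2dr cosθ).
d² + r² + 2dr cosθ = |CA|² = 0.0297704 m²;  d cosθ + r = +0.014013 m.
|ω_lever| = |0.0739·7.81·+0.014013| / 0.0297704 = 0.27168 rad/s.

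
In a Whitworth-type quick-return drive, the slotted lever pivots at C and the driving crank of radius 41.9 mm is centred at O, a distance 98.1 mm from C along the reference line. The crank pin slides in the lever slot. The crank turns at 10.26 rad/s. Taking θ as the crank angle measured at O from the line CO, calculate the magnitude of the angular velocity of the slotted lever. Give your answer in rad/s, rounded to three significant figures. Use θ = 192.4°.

6.92

ω = 10.26 rad/s
Crank pin A relative to C: A = (d + r cosθ, r sinθ); lever angle φ = atan2(r sinθ, d + r cosθ).
Differentiating tanφ: φ̇ = rω(d cosθ + r)/(d² + r² + 2dr cosθ).
d² + r² + 2dr cosθ = |CA|² = 0.00335021 m²;  d cosθ + r = -0.053912 m.
|ω_lever| = |0.0419·10.26·-0.053912| / 0.00335021 = 6.9178 rad/s.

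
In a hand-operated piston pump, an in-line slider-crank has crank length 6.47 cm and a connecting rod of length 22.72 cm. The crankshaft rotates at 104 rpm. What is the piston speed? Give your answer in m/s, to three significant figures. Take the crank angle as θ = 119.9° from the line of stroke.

0.521

ω = 2π·104/60 = 10.89 rad/s
For an in-line slider-crank, x = r cosθ + √(L² − r² sin²θ), so v = −rω sinθ·[1 + r cosθ/√(L² − r² sin²θ)].
With r = 0.0647 m, L = 0.2272 m, θ = 119.9°: √(L² − r² sin²θ) = 0.22017 m.
v = −0.0647·10.89·0.86690·[1 + 0.0647·-0.49849/0.22017] = -0.52137 m/s.
|v| = 0.52137 m/s.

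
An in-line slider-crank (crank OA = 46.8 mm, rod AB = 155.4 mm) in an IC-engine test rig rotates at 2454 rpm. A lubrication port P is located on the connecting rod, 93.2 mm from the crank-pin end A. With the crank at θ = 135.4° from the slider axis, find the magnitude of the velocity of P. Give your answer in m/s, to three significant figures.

8.09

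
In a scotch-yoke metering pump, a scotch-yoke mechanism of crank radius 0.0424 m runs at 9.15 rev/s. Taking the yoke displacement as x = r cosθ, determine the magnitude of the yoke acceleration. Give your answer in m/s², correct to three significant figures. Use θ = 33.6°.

117

ω = 57.49 rad/s (from 9.15 rev/s).
x = r cosθ ⇒ ẍ = −rω² cosθ (ω constant).
|a| = rω²|cosθ| = 0.0424·(57.49)²·|cos 33.6°| = 116.73 m/s².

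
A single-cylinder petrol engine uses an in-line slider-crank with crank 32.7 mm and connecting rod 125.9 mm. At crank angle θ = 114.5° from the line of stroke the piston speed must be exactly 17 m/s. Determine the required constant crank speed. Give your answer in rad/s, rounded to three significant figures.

643

For an in-line slider-crank, |v_piston| = rω|sinθ|·[1 + r cosθ/√(L² − r² sin²θ)].
With r = 0.0327 m, L = 0.1259 m, θ = 114.5°: the bracketed kinematic factor |dx/dθ| = 0.026457 m.
ω = v/|dx/dθ| = 17/0.026457 = 642.54 rad/s.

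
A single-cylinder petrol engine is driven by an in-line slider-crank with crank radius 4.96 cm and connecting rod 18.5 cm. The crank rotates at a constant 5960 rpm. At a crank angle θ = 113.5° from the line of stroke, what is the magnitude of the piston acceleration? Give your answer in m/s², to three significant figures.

ω = 2π·5960/60 = 624.1 rad/s
x(θ) = r cosθ + √(L² − r² sin²θ); with ω constant, a = ω²·d²x/dθ².
d²x/dθ² = −r cosθ − r²(cos2θ)/√u − r⁴ sin²2θ/(4u^{3/2}),  u = L² − r² sin²θ = 0.032156 m².
Substituting r = 0.0496 m, L = 0.185 m, θ = 113.5°: d²x/dθ² = +0.028994 m.
a = ω²·d²x/dθ² = (624.1)²·(+0.028994) = +11294 m/s²;  |a| = 11294 m/s².

11300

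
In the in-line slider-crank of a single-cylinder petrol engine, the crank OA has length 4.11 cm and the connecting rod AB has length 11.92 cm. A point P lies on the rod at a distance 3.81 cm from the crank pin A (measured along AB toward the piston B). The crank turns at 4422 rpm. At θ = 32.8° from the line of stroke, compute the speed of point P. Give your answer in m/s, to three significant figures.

ω = 463.1 rad/s.  Crank-pin speed |V_A| = rω = 19.032 m/s, perpendicular to OA.
Rod angle: sinφ = −(r/L) sinθ ⇒ φ = -10.765°; ω_rod = −rω cosθ/√(L²−r²sin²θ) = -136.61 rad/s.
V_P = V_A + ω_rod × AP, with AP = 0.0381 m along the rod.
Components: V_Px = −rω sinθ − a·ω_rod·sinφ = -11.282 m/s;  V_Py = rω cosθ + a·ω_rod·cosφ = +10.884 m/s.
|V_P| = √(V_Px² + V_Py²) = 15.677 m/s.

15.7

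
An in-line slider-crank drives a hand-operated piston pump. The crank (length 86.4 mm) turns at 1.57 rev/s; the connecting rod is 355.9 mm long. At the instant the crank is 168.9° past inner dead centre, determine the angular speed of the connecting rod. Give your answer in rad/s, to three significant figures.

ω = 9.865 rad/s (converted from 1.57 rev/s).
The rod makes angle φ with the slider axis where L sinφ = r sinθ; differentiating, L cosφ·φ̇ = r ω cosθ.
L cosφ = √(L² − r² sin²θ) = 0.35551 m.
|ω_rod| = r ω |cosθ| / √(L² − r² sin²θ) = 0.0864·9.865·0.98129/0.35551 = 2.3525 rad/s.

2.35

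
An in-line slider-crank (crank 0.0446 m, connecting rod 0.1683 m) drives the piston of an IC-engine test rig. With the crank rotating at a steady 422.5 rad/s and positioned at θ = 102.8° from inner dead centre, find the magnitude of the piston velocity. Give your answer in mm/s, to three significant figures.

17300

ω = 422.5 rad/s
For an in-line slider-crank, x = r cosθ + √(L² − r² sin²θ), so v = −rω sinθ·[1 + r cosθ/√(L² − r² sin²θ)].
With r = 0.0446 m, L = 0.1683 m, θ = 102.8°: √(L² − r² sin²θ) = 0.16258 m.
v = −0.0446·422.5·0.97515·[1 + 0.0446·-0.22155/0.16258] = -17.258 m/s.
|v| = 17.258 m/s = 17258 mm/s.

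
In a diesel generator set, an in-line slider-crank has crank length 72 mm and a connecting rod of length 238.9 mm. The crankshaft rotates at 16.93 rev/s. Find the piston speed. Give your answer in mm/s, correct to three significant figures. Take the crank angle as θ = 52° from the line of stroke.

7190

ω = 2π·16.9 = 106.4 rad/s
For an in-line slider-crank, x = r cosθ + √(L² − r² sin²θ), so v = −rω sinθ·[1 + r cosθ/√(L² − r² sin²θ)].
With r = 0.072 m, L = 0.2389 m, θ = 52°: √(L² − r² sin²θ) = 0.23206 m.
v = −0.072·106.4·0.78801·[1 + 0.072·0.61566/0.23206] = -7.1882 m/s.
|v| = 7.1882 m/s = 7188.2 mm/s.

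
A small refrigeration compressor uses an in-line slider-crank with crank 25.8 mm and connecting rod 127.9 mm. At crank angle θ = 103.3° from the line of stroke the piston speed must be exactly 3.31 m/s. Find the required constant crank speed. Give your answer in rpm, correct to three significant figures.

1320

For an in-line slider-crank, |v_piston| = rω|sinθ|·[1 + r cosθ/√(L² − r² sin²θ)].
With r = 0.0258 m, L = 0.1279 m, θ = 103.3°: the bracketed kinematic factor |dx/dθ| = 0.02392 m.
ω = v/|dx/dθ| = 3.31/0.02392 = 138.38 rad/s.
N = 60ω/(2π) = 1321.4 rpm.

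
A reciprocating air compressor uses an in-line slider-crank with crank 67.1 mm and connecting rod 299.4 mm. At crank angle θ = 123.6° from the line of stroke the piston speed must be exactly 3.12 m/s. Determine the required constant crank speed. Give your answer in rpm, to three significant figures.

610

For an in-line slider-crank, |v_piston| = rω|sinθ|·[1 + r cosθ/√(L² − r² sin²θ)].
With r = 0.0671 m, L = 0.2994 m, θ = 123.6°: the bracketed kinematic factor |dx/dθ| = 0.048833 m.
ω = v/|dx/dθ| = 3.12/0.048833 = 63.891 rad/s.
N = 60ω/(2π) = 610.11 rpm.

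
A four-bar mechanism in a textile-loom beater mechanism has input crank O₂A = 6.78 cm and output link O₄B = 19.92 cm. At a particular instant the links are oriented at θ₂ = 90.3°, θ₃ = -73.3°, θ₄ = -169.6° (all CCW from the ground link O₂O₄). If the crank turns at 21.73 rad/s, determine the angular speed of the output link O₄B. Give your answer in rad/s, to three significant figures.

2.10

ω₂ = 21.73 rad/s
Differentiating the loop-closure r₂e^{iθ₂}+r₃e^{iθ₃}=r₁+r₄e^{iθ₄} gives r₂ω₂e^{iθ₂}+r₃ω₃e^{iθ₃}=r₄ω₄e^{iθ₄}.
Eliminating the other unknown: ω₄ = r₂ω₂ sin(θ₂−θ₃) / [r₄ sin(θ₄−θ₃)].
Numerator sine = +0.28234; denominator sine = -0.99396.
Result = 0.0678·21.73·(+0.28234) / (0.1992·(-0.99396)) = -2.1009 rad/s; magnitude 2.1009 rad/s.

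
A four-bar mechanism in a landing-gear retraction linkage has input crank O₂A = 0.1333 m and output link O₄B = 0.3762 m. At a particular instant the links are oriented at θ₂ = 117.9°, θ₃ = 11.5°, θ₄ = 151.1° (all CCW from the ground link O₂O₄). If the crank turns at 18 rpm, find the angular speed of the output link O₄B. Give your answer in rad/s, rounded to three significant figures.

ω₂ = 1.885 rad/s (from 18 rpm).
Differentiating the loop-closure r₂e^{iθ₂}+r₃e^{iθ₃}=r₁+r₄e^{iθ₄} gives r₂ω₂e^{iθ₂}+r₃ω₃e^{iθ₃}=r₄ω₄e^{iθ₄}.
Eliminating the other unknown: ω₄ = r₂ω₂ sin(θ₂−θ₃) / [r₄ sin(θ₄−θ₃)].
Numerator sine = +0.95931; denominator sine = +0.64812.
Result = 0.1333·1.885·(+0.95931) / (0.3762·(+0.64812)) = +0.98859 rad/s; magnitude 0.98859 rad/s.

0.989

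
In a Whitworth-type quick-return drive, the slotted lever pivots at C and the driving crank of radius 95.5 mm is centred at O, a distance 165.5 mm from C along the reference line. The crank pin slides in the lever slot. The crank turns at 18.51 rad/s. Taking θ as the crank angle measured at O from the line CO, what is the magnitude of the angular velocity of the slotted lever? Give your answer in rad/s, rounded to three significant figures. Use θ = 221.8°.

ω = 18.51 rad/s
Crank pin A relative to C: A = (d + r cosθ, r sinθ); lever angle φ = atan2(r sinθ, d + r cosθ).
Differentiating tanφ: φ̇ = rω(d cosθ + r)/(d² + r² + 2dr cosθ).
d² + r² + 2dr cosθ = |CA|² = 0.0129456 m²;  d cosθ + r = -0.027876 m.
|ω_lever| = |0.0955·18.51·-0.027876| / 0.0129456 = 3.8065 rad/s.

3.81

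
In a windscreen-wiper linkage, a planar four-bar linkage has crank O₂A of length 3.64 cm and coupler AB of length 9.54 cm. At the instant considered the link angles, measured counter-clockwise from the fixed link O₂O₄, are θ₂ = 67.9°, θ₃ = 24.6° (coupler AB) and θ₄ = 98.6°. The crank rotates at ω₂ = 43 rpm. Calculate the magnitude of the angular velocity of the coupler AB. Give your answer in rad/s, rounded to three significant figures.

0.913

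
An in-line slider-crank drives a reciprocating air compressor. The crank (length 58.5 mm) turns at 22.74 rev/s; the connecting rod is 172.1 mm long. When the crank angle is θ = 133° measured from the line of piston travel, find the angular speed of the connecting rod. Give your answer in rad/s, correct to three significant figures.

ω = 142.9 rad/s (converted from 22.74 rev/s).
The rod makes angle φ with the slider axis where L sinφ = r sinθ; differentiating, L cosφ·φ̇ = r ω cosθ.
L cosφ = √(L² − r² sin²θ) = 0.1667 m.
|ω_rod| = r ω |cosθ| / √(L² − r² sin²θ) = 0.0585·142.9·0.68200/0.1667 = 34.196 rad/s.

34.2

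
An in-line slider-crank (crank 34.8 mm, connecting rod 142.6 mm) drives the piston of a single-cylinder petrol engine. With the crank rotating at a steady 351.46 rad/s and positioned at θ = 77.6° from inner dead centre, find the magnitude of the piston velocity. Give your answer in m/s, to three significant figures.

12.6

ω = 351.5 rad/s
For an in-line slider-crank, x = r cosθ + √(L² − r² sin²θ), so v = −rω sinθ·[1 + r cosθ/√(L² − r² sin²θ)].
With r = 0.0348 m, L = 0.1426 m, θ = 77.6°: √(L² − r² sin²θ) = 0.13849 m.
v = −0.0348·351.5·0.97667·[1 + 0.0348·0.21474/0.13849] = -12.59 m/s.
|v| = 12.59 m/s.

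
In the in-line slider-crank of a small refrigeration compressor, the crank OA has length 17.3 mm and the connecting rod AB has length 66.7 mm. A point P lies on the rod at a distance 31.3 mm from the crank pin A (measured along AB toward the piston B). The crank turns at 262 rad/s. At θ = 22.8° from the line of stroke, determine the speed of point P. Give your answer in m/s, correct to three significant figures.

ω = 262 rad/s.  Crank-pin speed |V_A| = rω = 4.5326 m/s, perpendicular to OA.
Rod angle: sinφ = −(r/L) sinθ ⇒ φ = -5.769°; ω_rod = −rω cosθ/√(L²−r²sin²θ) = -62.964 rad/s.
V_P = V_A + ω_rod × AP, with AP = 0.0313 m along the rod.
Components: V_Px = −rω sinθ − a·ω_rod·sinφ = -1.9545 m/s;  V_Py = rω cosθ + a·ω_rod·cosφ = +2.2176 m/s.
|V_P| = √(V_Px² + V_Py²) = 2.956 m/s.

2.96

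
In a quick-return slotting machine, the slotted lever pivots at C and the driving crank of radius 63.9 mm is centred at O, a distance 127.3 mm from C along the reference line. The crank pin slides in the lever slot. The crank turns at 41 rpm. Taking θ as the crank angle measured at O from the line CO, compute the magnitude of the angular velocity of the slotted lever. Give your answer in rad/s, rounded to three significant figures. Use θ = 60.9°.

ω = 4.294 rad/s (from 41 rpm).
Crank pin A relative to C: A = (d + r cosθ, r sinθ); lever angle φ = atan2(r sinθ, d + r cosθ).
Differentiating tanφ: φ̇ = rω(d cosθ + r)/(d² + r² + 2dr cosθ).
d² + r² + 2dr cosθ = |CA|² = 0.0282007 m²;  d cosθ + r = +0.12581 m.
|ω_lever| = |0.0639·4.294·+0.12581| / 0.0282007 = 1.224 rad/s.

1.22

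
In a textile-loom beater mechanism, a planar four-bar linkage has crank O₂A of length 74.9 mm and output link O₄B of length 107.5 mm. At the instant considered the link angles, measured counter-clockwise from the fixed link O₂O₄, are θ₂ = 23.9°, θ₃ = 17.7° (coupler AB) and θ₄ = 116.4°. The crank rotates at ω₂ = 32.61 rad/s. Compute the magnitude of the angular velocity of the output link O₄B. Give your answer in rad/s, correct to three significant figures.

2.48

ω₂ = 32.61 rad/s
Differentiating the loop-closure r₂e^{iθ₂}+r₃e^{iθ₃}=r₁+r₄e^{iθ₄} gives r₂ω₂e^{iθ₂}+r₃ω₃e^{iθ₃}=r₄ω₄e^{iθ₄}.
Eliminating the other unknown: ω₄ = r₂ω₂ sin(θ₂−θ₃) / [r₄ sin(θ₄−θ₃)].
Numerator sine = +0.10800; denominator sine = +0.98849.
Result = 0.0749·32.61·(+0.10800) / (0.1075·(+0.98849)) = +2.4824 rad/s; magnitude 2.4824 rad/s.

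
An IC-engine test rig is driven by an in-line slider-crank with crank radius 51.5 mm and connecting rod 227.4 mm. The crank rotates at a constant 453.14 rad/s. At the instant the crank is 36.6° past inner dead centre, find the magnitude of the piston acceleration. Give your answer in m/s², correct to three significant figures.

9220

ω = 453.1 rad/s
x(θ) = r cosθ + √(L² − r² sin²θ); with ω constant, a = ω²·d²x/dθ².
d²x/dθ² = −r cosθ − r²(cos2θ)/√u − r⁴ sin²2θ/(4u^{3/2}),  u = L² − r² sin²θ = 0.0507679 m².
Substituting r = 0.0515 m, L = 0.2274 m, θ = 36.6°: d²x/dθ² = -0.044888 m.
a = ω²·d²x/dθ² = (453.1)²·(-0.044888) = -9217.2 m/s²;  |a| = 9217.2 m/s².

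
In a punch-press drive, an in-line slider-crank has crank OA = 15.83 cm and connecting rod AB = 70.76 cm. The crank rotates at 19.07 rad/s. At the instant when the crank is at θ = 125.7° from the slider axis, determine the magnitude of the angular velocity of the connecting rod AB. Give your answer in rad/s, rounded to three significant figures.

2.53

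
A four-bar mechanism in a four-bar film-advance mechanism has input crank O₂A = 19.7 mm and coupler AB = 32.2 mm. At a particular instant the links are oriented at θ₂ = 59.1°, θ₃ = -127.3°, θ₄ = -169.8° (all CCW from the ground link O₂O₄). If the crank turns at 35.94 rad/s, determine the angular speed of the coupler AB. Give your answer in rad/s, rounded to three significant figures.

ω₂ = 35.94 rad/s
Differentiating the loop-closure r₂e^{iθ₂}+r₃e^{iθ₃}=r₁+r₄e^{iθ₄} gives r₂ω₂e^{iθ₂}+r₃ω₃e^{iθ₃}=r₄ω₄e^{iθ₄}.
Eliminating the other unknown: ω₃ = r₂ω₂ sin(θ₄−θ₂) / [r₃ sin(θ₃−θ₄)].
Numerator sine = +0.75356; denominator sine = +0.67559.
Result = 0.0197·35.94·(+0.75356) / (0.0322·(+0.67559)) = +24.526 rad/s; magnitude 24.526 rad/s.

24.5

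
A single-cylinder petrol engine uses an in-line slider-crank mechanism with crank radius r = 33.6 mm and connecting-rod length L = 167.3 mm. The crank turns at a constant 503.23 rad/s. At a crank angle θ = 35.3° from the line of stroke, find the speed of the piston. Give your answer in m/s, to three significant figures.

ω = 503.2 rad/s
For an in-line slider-crank, x = r cosθ + √(L² − r² sin²θ), so v = −rω sinθ·[1 + r cosθ/√(L² − r² sin²θ)].
With r = 0.0336 m, L = 0.1673 m, θ = 35.3°: √(L² − r² sin²θ) = 0.16617 m.
v = −0.0336·503.2·0.57786·[1 + 0.0336·0.81614/0.16617] = -11.383 m/s.
|v| = 11.383 m/s.

11.4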